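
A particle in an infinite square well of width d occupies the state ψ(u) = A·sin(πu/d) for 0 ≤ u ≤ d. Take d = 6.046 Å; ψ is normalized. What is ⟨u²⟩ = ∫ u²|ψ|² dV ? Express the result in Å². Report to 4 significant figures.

⟨u^2⟩ ≈ 10.33 Å^2

⟨u²⟩ = ∫ u^2 |ψ|² du over the full domain.
With ∫₀^d sin²(nπu/d) du = d/2, since the A² factors cancel between numerator and denominator, ⟨u²⟩ = -d^2/(2·π^2) + d^2/3.
With d = 6.046, ⟨u^2⟩ = 10.333.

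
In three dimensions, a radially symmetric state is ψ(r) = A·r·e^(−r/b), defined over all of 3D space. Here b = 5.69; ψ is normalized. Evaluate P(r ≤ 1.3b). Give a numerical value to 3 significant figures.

P ≈ 0.123

P = ∫ |ψ|² 4πr² dr over r ≤ 1.3b.
A² is fixed by ∫₀^∞ 4πr²|ψ|² dr = 1, i.e. A² = (3·π·b^5)^(−1).
In terms of u = r/b (A², 4π and the length scale all cancel between numerator and denominator), P = [∫_{0}^{1.3} u^4·e^(-2·u) du] / [∫_{0}^{∞} u^4·e^(-2·u) du].
An antiderivative of u^4·e^(-2·u) is -(u^4/2 + u^3 + 3·u^2/2 + 3·u/2 + 3/4)·e^(-2·u); evaluating from 0 to 1.3 gives ≈ 0.091932, while the full integral is 3/4.
This evaluates to P = 0.1226.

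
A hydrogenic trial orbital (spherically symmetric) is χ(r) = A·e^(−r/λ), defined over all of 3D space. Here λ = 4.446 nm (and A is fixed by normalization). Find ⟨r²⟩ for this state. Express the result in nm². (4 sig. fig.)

⟨r^2⟩ ≈ 59.30 nm^2

By definition ⟨r²⟩ = ∫ r^2 |χ(r)|² 4πr² dr.
Evaluating both integrals, ⟨r²⟩ = 3·λ^2.
With λ = 4.446, ⟨r^2⟩ = 59.301.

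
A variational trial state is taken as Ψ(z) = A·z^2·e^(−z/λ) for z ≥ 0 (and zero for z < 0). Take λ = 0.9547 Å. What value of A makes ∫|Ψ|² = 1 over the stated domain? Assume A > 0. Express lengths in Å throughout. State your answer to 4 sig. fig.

A ≈ 1.297 Å^(-5/2)

We need A² ∫|f|² dz = 1, taking the integral from 0 to ∞.
∫|Ψ|² dz = A²·(3·λ^5/4).
Setting this equal to 1 gives A² = 1/(3·λ^5/4).
Plugging in λ = 0.9547 yields A = 1.2966.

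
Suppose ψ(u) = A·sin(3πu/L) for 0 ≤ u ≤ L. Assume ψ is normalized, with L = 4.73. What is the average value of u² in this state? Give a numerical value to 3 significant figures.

⟨u^2⟩ ≈ 7.33

⟨u²⟩ = ∫ u^2 |ψ|² du over the full domain.
Using sin²θ = (1 − cos 2θ)/2, evaluating both integrals, ⟨u²⟩ = -L^2/(18·π^2) + L^2/3.
Putting L = 4.73 gives 7.332.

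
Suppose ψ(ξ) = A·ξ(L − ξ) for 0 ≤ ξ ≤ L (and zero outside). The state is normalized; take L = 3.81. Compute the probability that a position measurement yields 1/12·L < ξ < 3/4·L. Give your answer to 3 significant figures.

P ≈ 0.891

|ψ|² is the probability density, so P = ∫_{1/12·L}^{3/4·L} |ψ|² dξ.
Since A² = 1/(L^5/30), this is the region integral divided by the full normalization integral.
In terms of u = ξ/L (A² and the length scale cancel between numerator and denominator), P = [∫_{1/12}^{3/4} u^2·(1 - u)^2 du] / [∫_{0}^{1} u^2·(1 - u)^2 du].
With ∫ u^2·(1 - u)^2 du = u^3·(6·u^2 - 15·u + 10)/30 + C, the region integral is ≈ 0.029713 and the full one is 1/30.
The result is P = 4621/5184.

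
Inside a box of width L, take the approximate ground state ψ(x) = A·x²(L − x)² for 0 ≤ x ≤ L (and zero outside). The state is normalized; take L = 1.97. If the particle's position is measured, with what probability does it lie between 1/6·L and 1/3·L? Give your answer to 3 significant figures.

|ψ|² is the probability density, so P = ∫_{1/6·L}^{1/3·L} |ψ|² dx.
Since A² = 1/(L^9/630), this is the region integral divided by the full normalization integral.
In terms of u = x/L (A² and the length scale cancel between numerator and denominator), P = [∫_{1/6}^{1/3} u^4·(1 - u)^4 du] / [∫_{0}^{1} u^4·(1 - u)^4 du].
With ∫ u^4·(1 - u)^4 du = u^5·(70·u^4 - 315·u^3 + 540·u^2 - 420·u + 126)/630 + C, the region integral is ≈ 0.00021571 and the full one is 1/630.
This works out to P = 0.1359.

P ≈ 0.136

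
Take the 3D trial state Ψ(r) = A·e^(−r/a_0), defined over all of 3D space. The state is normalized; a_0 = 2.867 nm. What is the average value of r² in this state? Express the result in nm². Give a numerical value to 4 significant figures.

⟨r^2⟩ ≈ 24.66 nm^2

By definition ⟨r²⟩ = ∫ r^2 |Ψ(r)|² 4πr² dr.
Since the A² factors cancel between numerator and denominator, ⟨r²⟩ = 3·a_0^2.
With a_0 = 2.867, ⟨r^2⟩ = 24.659.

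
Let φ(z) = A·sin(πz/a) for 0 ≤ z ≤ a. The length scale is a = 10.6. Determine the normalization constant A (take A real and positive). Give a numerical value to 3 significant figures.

Normalization requires ∫|φ|² dz = 1, integrated from 0 to a.
With ∫₀^a sin²(nπz/a) dz = a/2, ∫|φ|² dz = A²·(a/2).
Hence A² = 1/[a/2].
With a = 10.6: A² = 0.1887 and A = 0.4344.

A ≈ 0.434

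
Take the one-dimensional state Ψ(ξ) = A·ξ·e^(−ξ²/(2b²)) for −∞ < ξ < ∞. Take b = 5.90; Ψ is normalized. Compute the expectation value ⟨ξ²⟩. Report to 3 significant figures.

⟨ξ²⟩ = ∫ ξ^2 |Ψ|² dξ over the full domain.
Using the Gaussian integral ∫_{−∞}^{∞} e^(−αξ²) dξ = √(π/α), evaluating both integrals, ⟨ξ²⟩ = 3·b^2/2.
With b = 5.90, ⟨ξ^2⟩ = 52.22.

⟨ξ^2⟩ ≈ 52.2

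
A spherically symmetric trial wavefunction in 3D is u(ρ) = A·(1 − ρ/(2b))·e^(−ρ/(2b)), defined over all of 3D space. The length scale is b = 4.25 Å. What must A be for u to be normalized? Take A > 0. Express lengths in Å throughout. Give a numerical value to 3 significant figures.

Normalization requires ∫|u|² 4πρ² dρ = 1, integrated from 0 to ∞.
With u = A·(1 − ρ/(2b))·e^(−ρ/(2b)), the integral evaluates to A²·[8·π·b^3].
Setting this equal to 1 gives A² = 1/(8·π·b^3).
Plugging in b = 4.25 yields A = 0.02277.

A ≈ 0.0228 Å^(-3/2)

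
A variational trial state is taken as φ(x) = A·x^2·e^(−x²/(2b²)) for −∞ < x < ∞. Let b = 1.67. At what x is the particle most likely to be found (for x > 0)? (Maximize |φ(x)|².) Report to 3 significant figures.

Differentiate |φ(x)|² with respect to x and set to zero.
This gives x = √(2)·b.
With b = 1.67, the value of x > 0 at which the probability density is greatest is 2.362.

x ≈ 2.36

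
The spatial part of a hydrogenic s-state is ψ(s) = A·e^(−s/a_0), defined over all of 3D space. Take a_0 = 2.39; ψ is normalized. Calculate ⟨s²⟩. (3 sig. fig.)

⟨s²⟩ = ∫ s^2 |ψ|² 4πs² ds over the full domain.
Evaluating both integrals, ⟨s²⟩ = 3·a_0^2.
Putting a_0 = 2.39 gives 17.14.

⟨s^2⟩ ≈ 17.1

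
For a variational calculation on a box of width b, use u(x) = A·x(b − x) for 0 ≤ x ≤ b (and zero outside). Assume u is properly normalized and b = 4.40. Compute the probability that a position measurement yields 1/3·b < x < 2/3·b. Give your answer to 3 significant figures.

P = ∫_{1/3·b}^{2/3·b} |u(x)|² dx.
The normalization integral ∫|u|²dx over the whole domain equals b^5/30·A², and A² cancels in the ratio.
Let t = x/b; then A² and the length scale cancel, so P = ∫_{1/3}^{2/3} t^2·(1 - t)^2 dt ÷ ∫_{0}^{1} t^2·(1 - t)^2 dt.
An antiderivative of t^2·(1 - t)^2 is t^3·(6·t^2 - 15·t + 10)/30; evaluating from 1/3 to 2/3 gives 47/2430, while the full integral is 1/30.
This works out to P = 47/81.

P ≈ 0.580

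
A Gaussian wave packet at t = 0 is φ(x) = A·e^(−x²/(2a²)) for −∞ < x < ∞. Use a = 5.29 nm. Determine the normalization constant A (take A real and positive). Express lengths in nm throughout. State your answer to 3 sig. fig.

Require ∫ |φ|² dx = 1 over the whole domain.
Using the Gaussian integral ∫_{−∞}^{∞} e^(−αx²) dx = √(π/α), carrying out the integral gives A² · √(π)·a.
Setting this equal to 1 gives A² = 1/(√(π)·a).
Plugging in a = 5.29 yields A = 0.3266.

A ≈ 0.327 nm^(-1/2)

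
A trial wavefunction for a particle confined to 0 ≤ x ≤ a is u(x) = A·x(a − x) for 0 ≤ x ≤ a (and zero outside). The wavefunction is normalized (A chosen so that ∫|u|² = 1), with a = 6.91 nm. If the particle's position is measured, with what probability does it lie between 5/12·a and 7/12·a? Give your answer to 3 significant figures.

P ≈ 0.307

The probability is P = ∫ |u|² dx over [5/12·a, 7/12·a].
With A² fixed by ∫|u|² = 1, i.e. A² = (a^5/30)^(−1), substitute and integrate.
Substituting t = x/a, A² and the length scale cancel in the ratio: P = ∫_{5/12}^{7/12} t^2·(1 - t)^2 dt / ∫_{0}^{1} t^2·(1 - t)^2 dt.
With ∫ t^2·(1 - t)^2 dt = t^3·(6·t^2 - 15·t + 10)/30 + C, the region integral is ≈ 0.010225 and the full one is 1/30.
Taking the ratio, P = 0.3068.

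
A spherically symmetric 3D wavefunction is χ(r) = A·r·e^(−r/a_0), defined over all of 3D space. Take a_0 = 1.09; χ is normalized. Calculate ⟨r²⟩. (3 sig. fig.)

⟨r^2⟩ ≈ 8.91

⟨r²⟩ = ∫ r^2 |χ|² 4πr² dr over the full domain.
The ratio of the moment integral to the normalization integral gives ⟨r²⟩ = 15·a_0^2/2.
With a_0 = 1.09, ⟨r^2⟩ = 8.911.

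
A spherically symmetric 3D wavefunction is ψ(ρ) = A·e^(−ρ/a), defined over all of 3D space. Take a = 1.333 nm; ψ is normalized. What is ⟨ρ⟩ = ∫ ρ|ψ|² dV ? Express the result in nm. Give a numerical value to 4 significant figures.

The expectation value is the |ψ|²-weighted average of ρ: ∫ ρ|ψ|² 4πρ² dρ.
The ratio of the moment integral to the normalization integral gives ⟨ρ⟩ = 3·a/2.
Putting a = 1.333 gives 1.9995.

⟨ρ⟩ ≈ 2.000 nm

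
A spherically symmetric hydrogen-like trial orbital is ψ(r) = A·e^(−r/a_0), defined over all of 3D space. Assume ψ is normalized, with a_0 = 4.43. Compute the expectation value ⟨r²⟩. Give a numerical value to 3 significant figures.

⟨r²⟩ = ∫ r^2 |ψ|² 4πr² dr over the full domain.
Since the A² factors cancel between numerator and denominator, ⟨r²⟩ = 3·a_0^2.
With a_0 = 4.43, ⟨r^2⟩ = 58.87.

⟨r^2⟩ ≈ 58.9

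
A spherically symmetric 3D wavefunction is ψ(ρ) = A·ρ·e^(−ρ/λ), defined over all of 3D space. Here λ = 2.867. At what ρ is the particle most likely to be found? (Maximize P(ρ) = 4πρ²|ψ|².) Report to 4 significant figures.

Set d/dρ [P(ρ) = 4πρ²|ψ|²] = 0 and solve for ρ > 0.
This gives ρ = 2·λ.
With λ = 2.867, the most probable radial distance is 5.7340.

ρ ≈ 5.734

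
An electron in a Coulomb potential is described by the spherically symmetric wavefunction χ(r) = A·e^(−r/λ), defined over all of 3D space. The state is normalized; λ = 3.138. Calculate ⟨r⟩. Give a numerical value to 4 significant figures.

⟨r⟩ ≈ 4.707

⟨r⟩ = ∫ r |χ|² 4πr² dr over the full domain.
Since the A² factors cancel between numerator and denominator, ⟨r⟩ = 3·λ/2.
With λ = 3.138, ⟨r⟩ = 4.7070.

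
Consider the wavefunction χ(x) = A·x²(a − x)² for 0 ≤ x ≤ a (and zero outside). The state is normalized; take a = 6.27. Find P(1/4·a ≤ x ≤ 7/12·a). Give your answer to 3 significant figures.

P ≈ 0.649

|χ|² is the probability density, so P = ∫_{1/4·a}^{7/12·a} |χ|² dx.
Since A² = 1/(a^9/630), this is the region integral divided by the full normalization integral.
Let u = x/a; then A² and the length scale cancel, so P = ∫_{1/4}^{7/12} u^4·(1 - u)^4 du ÷ ∫_{0}^{1} u^4·(1 - u)^4 du.
An antiderivative of u^4·(1 - u)^4 is u^5·(70·u^4 - 315·u^3 + 540·u^2 - 420·u + 126)/630; evaluating from 1/4 to 7/12 gives ≈ 0.0010298, while the full integral is 1/630.
This works out to P = 0.6487.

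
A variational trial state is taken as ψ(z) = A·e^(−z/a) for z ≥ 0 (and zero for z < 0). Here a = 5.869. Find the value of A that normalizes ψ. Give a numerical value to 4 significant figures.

Require ∫ |ψ|² dz = 1 over the whole domain.
Using ∫₀^∞ zⁿ e^(−αz) dz = n!/αⁿ⁺¹, with ψ = A·e^(−z/a), the integral evaluates to A²·[a/2].
Setting this equal to 1 gives A² = 1/(a/2).
With a = 5.869: A² = 0.34077 and A = 0.58376.

A ≈ 0.5838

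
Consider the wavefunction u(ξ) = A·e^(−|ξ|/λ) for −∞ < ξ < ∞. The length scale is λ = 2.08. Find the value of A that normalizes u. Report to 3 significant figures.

The normalization condition is ∫|u|² dξ = 1 from −∞ to ∞.
The integral (without the A² prefactor) comes out to λ.
Plugging in λ = 2.08 yields A = 0.6934.

A ≈ 0.693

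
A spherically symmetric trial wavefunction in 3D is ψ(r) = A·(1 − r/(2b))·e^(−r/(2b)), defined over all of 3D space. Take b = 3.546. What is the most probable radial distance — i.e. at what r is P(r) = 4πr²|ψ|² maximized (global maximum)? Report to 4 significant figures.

Set d/dr [P(r) = 4πr²|ψ|²] = 0 and solve for r > 0.
This gives r = b·(√(5) + 3).
With b = 3.546, the most probable radial distance is 18.567.

r ≈ 18.57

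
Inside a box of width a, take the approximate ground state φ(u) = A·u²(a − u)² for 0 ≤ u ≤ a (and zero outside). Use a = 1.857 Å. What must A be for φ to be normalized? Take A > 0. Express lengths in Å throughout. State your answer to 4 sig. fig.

A ≈ 1.549 Å^(-9/2)

Require ∫ |φ|² du = 1 over the whole domain.
Expanding the polynomial and integrating term by term, ∫|φ|² du = A²·(a^9/630).
Setting this equal to 1 gives A² = 1/(a^9/630).
With a = 1.857: A² = 2.3990 and A = 1.5489.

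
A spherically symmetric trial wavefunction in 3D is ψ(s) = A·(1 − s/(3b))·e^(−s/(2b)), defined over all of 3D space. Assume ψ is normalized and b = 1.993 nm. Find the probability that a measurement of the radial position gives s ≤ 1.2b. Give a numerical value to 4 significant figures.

P ≈ 0.1899

With dV = 4πs²ds, the probability is ∫|ψ|² dV over s ≤ 1.2b.
Normalization gives A² = 1/(8·π·b^3/3).
In terms of u = s/b (A², 4π and the length scale all cancel between numerator and denominator), P = [∫_{0}^{1.2} u^2·(1 - u/3)^2·e^(-u) du] / [∫_{0}^{∞} u^2·(1 - u/3)^2·e^(-u) du].
An antiderivative of u^2·(1 - u/3)^2·e^(-u) is (-u^4 + 2·u^3 - 3·u^2 - 6·u - 6)·e^(-u)/9; evaluating from 0 to 1.2 gives 2/3 - 3362·e^(-6/5)/1875, while the full integral is 2/3.
This evaluates to P = 0.18991.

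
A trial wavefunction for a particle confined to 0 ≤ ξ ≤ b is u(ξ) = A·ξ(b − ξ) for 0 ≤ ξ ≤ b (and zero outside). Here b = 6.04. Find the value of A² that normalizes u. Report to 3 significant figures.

Require ∫ |u|² dξ = 1 over the whole domain.
The integral (without the A² prefactor) comes out to b^5/30.
So A² = (b^5/30)^(−1).
With b = 6.04: A² = 0.003732 and A = 0.06109.

A^2 ≈ 0.00373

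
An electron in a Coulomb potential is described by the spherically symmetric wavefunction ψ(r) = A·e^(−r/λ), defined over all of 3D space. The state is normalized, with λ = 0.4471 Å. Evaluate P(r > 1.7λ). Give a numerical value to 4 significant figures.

P ≈ 0.3397

P = ∫ |ψ|² 4πr² dr over r > 1.7λ.
A² is fixed by ∫₀^∞ 4πr²|ψ|² dr = 1, i.e. A² = (π·λ^3)^(−1).
Substituting u = r/λ, A², 4π and the length scale all cancel in the ratio: P = ∫_{1.7}^{∞} u^2·e^(-2·u) du / ∫_{0}^{∞} u^2·e^(-2·u) du.
An antiderivative of u^2·e^(-2·u) is -(2·u^2 + 2·u + 1)·e^(-2·u)/4; evaluating from 1.7 to ∞ gives 509·e^(-17/5)/200, while the full integral is 1/4.
Taking the ratio yields P = 0.33974.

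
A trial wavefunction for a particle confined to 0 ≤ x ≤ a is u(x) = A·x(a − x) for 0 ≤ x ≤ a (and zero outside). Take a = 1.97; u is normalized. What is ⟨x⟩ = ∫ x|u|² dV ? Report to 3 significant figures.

⟨x⟩ ≈ 0.985

By definition ⟨x⟩ = ∫ x |u(x)|² dx.
Expanding the polynomial and integrating term by term, since the A² factors cancel between numerator and denominator, ⟨x⟩ = a/2.
Putting a = 1.97 gives 0.9850.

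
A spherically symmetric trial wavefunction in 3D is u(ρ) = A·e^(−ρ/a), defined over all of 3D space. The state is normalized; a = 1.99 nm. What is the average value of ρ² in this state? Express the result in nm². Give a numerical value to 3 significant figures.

⟨ρ^2⟩ ≈ 11.9 nm^2

The expectation value is the |u|²-weighted average of ρ^2: ∫ ρ^2|u|² 4πρ² dρ.
Using ∫₀^∞ ρⁿ e^(−αρ) dρ = n!/αⁿ⁺¹, the ratio of the moment integral to the normalization integral gives ⟨ρ²⟩ = 3·a^2.
Putting a = 1.99 gives 11.88.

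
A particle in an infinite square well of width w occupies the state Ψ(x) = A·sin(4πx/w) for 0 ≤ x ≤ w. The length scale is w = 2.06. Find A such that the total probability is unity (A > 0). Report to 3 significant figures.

A ≈ 0.985

Normalization requires ∫|Ψ|² dx = 1, integrated from 0 to w.
With ∫₀^w sin²(nπx/w) dx = w/2, with Ψ = A·sin(4πx/w), the integral evaluates to A²·[w/2].
Setting this equal to 1 gives A² = 1/(w/2).
Plugging in w = 2.06 yields A = 0.9853.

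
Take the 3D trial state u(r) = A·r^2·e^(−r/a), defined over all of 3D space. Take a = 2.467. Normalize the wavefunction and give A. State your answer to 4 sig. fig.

A ≈ 0.005044

The normalization condition is ∫|u|² 4πr² dr = 1 from 0 to ∞.
(Spherical symmetry: dV = 4πr² dr.)
With ∫₀^∞ r^6 e^(−αr) dr = 6!/α^7, the integral (without the A² prefactor) comes out to 45·π·a^7/2.
Substituting a = 2.467 gives A² = 0.000025438, so A = 0.0050436.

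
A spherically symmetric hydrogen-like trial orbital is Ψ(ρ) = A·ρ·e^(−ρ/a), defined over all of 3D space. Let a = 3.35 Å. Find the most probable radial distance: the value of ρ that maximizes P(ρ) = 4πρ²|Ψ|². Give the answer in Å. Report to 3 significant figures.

ρ ≈ 6.70 Å

Set d/dρ [P(ρ) = 4πρ²|Ψ|²] = 0 and solve for ρ > 0.
This gives ρ = 2·a.
With a = 3.35, the most probable radial distance is 6.700 Å.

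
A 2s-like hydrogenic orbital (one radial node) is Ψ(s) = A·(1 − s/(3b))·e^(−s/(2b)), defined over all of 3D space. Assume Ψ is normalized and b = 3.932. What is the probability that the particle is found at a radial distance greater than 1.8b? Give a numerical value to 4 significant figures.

With dV = 4πs²ds, the probability is ∫|Ψ|² dV over s > 1.8b.
Normalization gives A² = 1/(8·π·b^3/3).
Let u = s/b; then A², 4π and the length scale all cancel, so P = ∫_{1.8}^{∞} u^2·(1 - u/3)^2·e^(-u) du ÷ ∫_{0}^{∞} u^2·(1 - u/3)^2·e^(-u) du.
With ∫ u^2·(1 - u/3)^2·e^(-u) du = (-u^4 + 2·u^3 - 3·u^2 - 6·u - 6)·e^(-u)/9 + C, the region integral is 5282·e^(-9/5)/1875 and the full one is 2/3.
Taking the ratio yields P = 0.69849.

P ≈ 0.6985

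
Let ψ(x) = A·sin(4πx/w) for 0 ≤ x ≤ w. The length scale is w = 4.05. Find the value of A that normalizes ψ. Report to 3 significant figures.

A ≈ 0.703

The normalization condition is ∫|ψ|² dx = 1 from 0 to w.
Using sin²θ = (1 − cos 2θ)/2, the integral (without the A² prefactor) comes out to w/2.
Setting this equal to 1 gives A² = 1/(w/2).
With w = 4.05: A² = 0.4938 and A = 0.7027.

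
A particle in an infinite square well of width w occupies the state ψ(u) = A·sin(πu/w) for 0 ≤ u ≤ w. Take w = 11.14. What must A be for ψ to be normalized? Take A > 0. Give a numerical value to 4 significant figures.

A ≈ 0.4237

The normalization condition is ∫|ψ|² du = 1 from 0 to w.
Using sin²θ = (1 − cos 2θ)/2, the integral (without the A² prefactor) comes out to w/2.
So A² = (w/2)^(−1).
Substituting w = 11.14 gives A² = 0.17953, so A = 0.42371.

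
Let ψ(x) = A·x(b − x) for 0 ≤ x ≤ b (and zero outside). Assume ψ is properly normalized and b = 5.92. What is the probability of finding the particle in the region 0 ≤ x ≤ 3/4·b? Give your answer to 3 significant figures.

P = ∫_{0}^{3/4·b} |ψ(x)|² dx.
The normalization integral ∫|ψ|²dx over the whole domain equals b^5/30·A², and A² cancels in the ratio.
Let u = x/b; then A² and the length scale cancel, so P = ∫_{0}^{3/4} u^2·(1 - u)^2 du ÷ ∫_{0}^{1} u^2·(1 - u)^2 du.
With ∫ u^2·(1 - u)^2 du = u^3·(6·u^2 - 15·u + 10)/30 + C, the region integral is 153/5120 and the full one is 1/30.
Taking the ratio, P = 459/512.

P ≈ 0.896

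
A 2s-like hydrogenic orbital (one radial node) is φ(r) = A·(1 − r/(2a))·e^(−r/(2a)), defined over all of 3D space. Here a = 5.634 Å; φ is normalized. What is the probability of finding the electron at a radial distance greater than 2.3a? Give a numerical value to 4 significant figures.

With dV = 4πr²dr, the probability is ∫|φ|² dV over r > 2.3a.
Normalization gives A² = 1/(8·π·a^3).
In terms of u = r/a (A², 4π and the length scale all cancel between numerator and denominator), P = [∫_{2.3}^{∞} u^2·(1 - u/2)^2·e^(-u) du] / [∫_{0}^{∞} u^2·(1 - u/2)^2·e^(-u) du].
Using ∫ u^2·(1 - u/2)^2·e^(-u) du = -(u^4/4 + u^2 + 2·u + 2)·e^(-u), the numerator is ≈ 1.89349 and the denominator is 2.
This evaluates to P = 0.94675.

P ≈ 0.9467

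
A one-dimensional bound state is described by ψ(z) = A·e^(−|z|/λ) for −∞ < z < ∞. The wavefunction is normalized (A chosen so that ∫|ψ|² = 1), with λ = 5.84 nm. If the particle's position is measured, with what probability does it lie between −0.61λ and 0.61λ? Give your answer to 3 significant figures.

P = ∫_{−0.61λ}^{0.61λ} |ψ(z)|² dz.
The normalization integral ∫|ψ|²dz over the whole domain equals λ·A², and A² cancels in the ratio.
Both integrals are even about z = 0, so only the z ≥ 0 halves are needed (the factors of 2 cancel). Substituting u = z/λ, A² and the length scale cancel in the ratio: P = ∫_{0}^{0.61} e^(-2·u) du / ∫_{0}^{∞} e^(-2·u) du.
An antiderivative of e^(-2·u) is -e^(-2·u)/2; evaluating from 0 to 0.61 gives 1/2 - e^(-61/50)/2, while the full integral is 1/2.
This works out to P = 0.7048.

P ≈ 0.705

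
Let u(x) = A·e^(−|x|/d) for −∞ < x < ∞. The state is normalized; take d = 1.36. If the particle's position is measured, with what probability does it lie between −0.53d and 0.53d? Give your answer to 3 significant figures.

|u|² is the probability density, so P = ∫_{−0.53d}^{0.53d} |u|² dx.
Since A² = 1/(d), this is the region integral divided by the full normalization integral.
By symmetry take twice the x ≥ 0 contribution in numerator and denominator; the 2's cancel. Let t = x/d; then A² and the length scale cancel, so P = ∫_{0}^{0.53} e^(-2·t) dt ÷ ∫_{0}^{∞} e^(-2·t) dt.
Using ∫ e^(-2·t) dt = -e^(-2·t)/2, the numerator is 1/2 - e^(-53/50)/2 and the denominator is 1/2.
Evaluating gives P = 0.6535.

P ≈ 0.654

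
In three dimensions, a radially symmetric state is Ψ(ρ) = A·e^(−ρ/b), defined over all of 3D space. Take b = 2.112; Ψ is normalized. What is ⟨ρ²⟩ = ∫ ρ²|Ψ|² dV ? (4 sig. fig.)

⟨ρ^2⟩ ≈ 13.38

By definition ⟨ρ²⟩ = ∫ ρ^2 |Ψ(ρ)|² 4πρ² dρ.
Recall ∫₀^∞ ρ^m e^(−ρ/β) dρ = m!·β^(m+1), since the A² factors cancel between numerator and denominator, ⟨ρ²⟩ = 3·b^2.
Putting b = 2.112 gives 13.382.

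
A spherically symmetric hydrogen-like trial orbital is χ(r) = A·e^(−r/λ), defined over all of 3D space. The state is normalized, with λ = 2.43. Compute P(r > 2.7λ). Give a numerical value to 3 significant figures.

With dV = 4πr²dr, the probability is ∫|χ|² dV over r > 2.7λ.
A² is fixed by ∫₀^∞ 4πr²|χ|² dr = 1, i.e. A² = (π·λ^3)^(−1).
In terms of u = r/λ (A², 4π and the length scale all cancel between numerator and denominator), P = [∫_{2.7}^{∞} u^2·e^(-2·u) du] / [∫_{0}^{∞} u^2·e^(-2·u) du].
An antiderivative of u^2·e^(-2·u) is -(2·u^2 + 2·u + 1)·e^(-2·u)/4; evaluating from 2.7 to ∞ gives 1049·e^(-27/5)/200, while the full integral is 1/4.
Taking the ratio yields P = 0.09476.

P ≈ 0.0948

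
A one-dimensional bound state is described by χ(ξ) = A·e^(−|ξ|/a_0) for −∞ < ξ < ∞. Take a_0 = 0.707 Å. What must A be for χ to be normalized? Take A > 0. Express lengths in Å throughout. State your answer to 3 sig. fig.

Normalization requires ∫|χ|² dξ = 1, integrated from −∞ to ∞.
Recall ∫₀^∞ ξ^m e^(−ξ/β) dξ = m!·β^(m+1), carrying out the integral gives A² · a_0.
Plugging in a_0 = 0.707 yields A = 1.189.

A ≈ 1.19 Å^(-1/2)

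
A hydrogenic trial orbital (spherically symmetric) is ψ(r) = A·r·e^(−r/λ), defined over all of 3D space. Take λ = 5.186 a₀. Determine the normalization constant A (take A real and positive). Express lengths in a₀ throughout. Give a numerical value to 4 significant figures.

A ≈ 0.005318 a₀^(-5/2)

Normalization requires ∫|ψ|² 4πr² dr = 1, integrated from 0 to ∞.
The angular integral contributes 4π, leaving ∫₀^∞ r²|ψ|² dr.
The integral (without the A² prefactor) comes out to 3·π·λ^5.
Hence A² = 1/[3·π·λ^5].
Plugging in λ = 5.186 yields A = 0.0053184.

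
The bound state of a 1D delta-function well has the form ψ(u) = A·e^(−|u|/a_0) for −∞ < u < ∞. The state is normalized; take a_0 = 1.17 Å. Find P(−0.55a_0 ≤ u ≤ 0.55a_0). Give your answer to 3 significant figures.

The probability is P = ∫ |ψ|² du over [−0.55a_0, 0.55a_0].
With A² fixed by ∫|ψ|² = 1, i.e. A² = (a_0)^(−1), substitute and integrate.
Both integrals are even about u = 0, so only the u ≥ 0 halves are needed (the factors of 2 cancel). In terms of t = u/a_0 (A² and the length scale cancel between numerator and denominator), P = [∫_{0}^{0.55} e^(-2·t) dt] / [∫_{0}^{∞} e^(-2·t) dt].
Using ∫ e^(-2·t) dt = -e^(-2·t)/2, the numerator is 1/2 - e^(-11/10)/2 and the denominator is 1/2.
Evaluating gives P = 0.6671.

P ≈ 0.667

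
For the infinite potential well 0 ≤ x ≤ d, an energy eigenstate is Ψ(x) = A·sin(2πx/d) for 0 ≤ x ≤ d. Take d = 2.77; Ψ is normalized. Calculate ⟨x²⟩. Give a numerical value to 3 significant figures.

⟨x^2⟩ ≈ 2.46

The expectation value is the |Ψ|²-weighted average of x^2: ∫ x^2|Ψ|² dx.
The ratio of the moment integral to the normalization integral gives ⟨x²⟩ = -d^2/(8·π^2) + d^2/3.
With d = 2.77, ⟨x^2⟩ = 2.460.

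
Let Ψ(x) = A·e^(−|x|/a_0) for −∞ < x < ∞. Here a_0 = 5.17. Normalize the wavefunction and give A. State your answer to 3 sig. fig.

A ≈ 0.440

Normalization requires ∫|Ψ|² dx = 1, integrated from −∞ to ∞.
With ∫₀^∞ x^0 e^(−αx) dx = 0!/α^1, the integral (without the A² prefactor) comes out to a_0.
Substituting a_0 = 5.17 gives A² = 0.1934, so A = 0.4398.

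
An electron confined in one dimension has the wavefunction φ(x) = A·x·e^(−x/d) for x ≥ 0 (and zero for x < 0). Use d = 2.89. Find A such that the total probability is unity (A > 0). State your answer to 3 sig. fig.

Require ∫ |φ|² dx = 1 over the whole domain.
With ∫₀^∞ x^2 e^(−αx) dx = 2!/α^3, ∫|φ|² dx = A²·(d^3/4).
Setting this equal to 1 gives A² = 1/(d^3/4).
Substituting d = 2.89 gives A² = 0.1657, so A = 0.4071.

A ≈ 0.407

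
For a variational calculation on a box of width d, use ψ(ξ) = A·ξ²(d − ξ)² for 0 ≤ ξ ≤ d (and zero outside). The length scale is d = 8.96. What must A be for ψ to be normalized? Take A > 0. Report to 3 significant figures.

The normalization condition is ∫|ψ|² dξ = 1 from 0 to d.
Carrying out the integral gives A² · d^9/630.
With d = 8.96: A² = 0.000001693 and A = 0.001301.

A ≈ 0.00130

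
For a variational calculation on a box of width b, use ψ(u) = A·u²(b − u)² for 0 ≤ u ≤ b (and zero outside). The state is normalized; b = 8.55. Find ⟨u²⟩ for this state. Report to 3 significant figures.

By definition ⟨u²⟩ = ∫ u^2 |ψ(u)|² du.
Expanding the polynomial and integrating term by term, since the A² factors cancel between numerator and denominator, ⟨u²⟩ = 3·b^2/11.
With b = 8.55, ⟨u^2⟩ = 19.94.

⟨u^2⟩ ≈ 19.9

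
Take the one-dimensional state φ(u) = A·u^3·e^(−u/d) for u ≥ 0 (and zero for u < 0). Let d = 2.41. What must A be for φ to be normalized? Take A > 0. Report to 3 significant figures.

A ≈ 0.0194

We need A² ∫|f|² du = 1, taking the integral from 0 to ∞.
∫|φ|² du = A²·(45·d^7/8).
Hence A² = 1/[45·d^7/8].
Substituting d = 2.41 gives A² = 0.0003765, so A = 0.01940.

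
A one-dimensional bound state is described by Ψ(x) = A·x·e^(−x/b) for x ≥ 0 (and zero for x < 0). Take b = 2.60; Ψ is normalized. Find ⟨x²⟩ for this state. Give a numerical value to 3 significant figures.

⟨x²⟩ = ∫ x^2 |Ψ|² dx over the full domain.
Recall ∫₀^∞ x^m e^(−x/β) dx = m!·β^(m+1), evaluating both integrals, ⟨x²⟩ = 3·b^2.
Putting b = 2.60 gives 20.28.

⟨x^2⟩ ≈ 20.3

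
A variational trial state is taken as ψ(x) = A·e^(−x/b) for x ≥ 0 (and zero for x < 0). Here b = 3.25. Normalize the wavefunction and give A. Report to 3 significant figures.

We need A² ∫|f|² dx = 1, taking the integral from 0 to ∞.
Recall ∫₀^∞ x^m e^(−x/β) dx = m!·β^(m+1), the integral (without the A² prefactor) comes out to b/2.
So A² = (b/2)^(−1).
With b = 3.25: A² = 0.6154 and A = 0.7845.

A ≈ 0.784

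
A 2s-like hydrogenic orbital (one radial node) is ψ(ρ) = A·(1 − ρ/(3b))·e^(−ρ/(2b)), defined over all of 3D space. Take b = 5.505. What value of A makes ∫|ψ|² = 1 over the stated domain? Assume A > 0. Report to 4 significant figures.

A ≈ 0.02675

Normalization requires ∫|ψ|² 4πρ² dρ = 1, integrated from 0 to ∞.
(Spherical symmetry: dV = 4πρ² dρ.)
Carrying out the integral gives A² · 8·π·b^3/3.
So A² = (8·π·b^3/3)^(−1).
With b = 5.505: A² = 0.00071550 and A = 0.026749.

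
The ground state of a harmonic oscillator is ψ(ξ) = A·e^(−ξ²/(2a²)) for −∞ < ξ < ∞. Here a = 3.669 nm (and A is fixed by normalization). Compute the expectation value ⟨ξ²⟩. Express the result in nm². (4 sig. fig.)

By definition ⟨ξ²⟩ = ∫ ξ^2 |ψ(ξ)|² dξ.
The ratio of the moment integral to the normalization integral gives ⟨ξ²⟩ = a^2/2.
Putting a = 3.669 gives 6.7308.

⟨ξ^2⟩ ≈ 6.731 nm^2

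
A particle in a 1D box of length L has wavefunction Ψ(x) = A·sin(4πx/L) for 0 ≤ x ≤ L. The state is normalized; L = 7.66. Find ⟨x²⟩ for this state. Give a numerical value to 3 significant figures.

⟨x²⟩ = ∫ x^2 |Ψ|² dx over the full domain.
The ratio of the moment integral to the normalization integral gives ⟨x²⟩ = -L^2/(32·π^2) + L^2/3.
Putting L = 7.66 gives 19.37.

⟨x^2⟩ ≈ 19.4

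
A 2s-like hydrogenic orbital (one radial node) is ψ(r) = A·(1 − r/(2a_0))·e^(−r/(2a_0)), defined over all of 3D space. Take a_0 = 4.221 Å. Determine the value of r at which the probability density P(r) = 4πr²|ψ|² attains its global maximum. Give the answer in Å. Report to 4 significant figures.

Differentiate P(r) = 4πr²|ψ|² with respect to r and set to zero.
This gives r = a_0·(√(5) + 3).
With a_0 = 4.221, the most probable radial distance is 22.101 Å.

r ≈ 22.10 Å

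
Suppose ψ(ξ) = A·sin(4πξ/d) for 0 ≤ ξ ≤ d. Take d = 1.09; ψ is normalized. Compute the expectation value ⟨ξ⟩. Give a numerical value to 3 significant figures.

⟨ξ⟩ ≈ 0.545

The expectation value is the |ψ|²-weighted average of ξ: ∫ ξ|ψ|² dξ.
Since the A² factors cancel between numerator and denominator, ⟨ξ⟩ = d/2.
With d = 1.09, ⟨ξ⟩ = 0.5450.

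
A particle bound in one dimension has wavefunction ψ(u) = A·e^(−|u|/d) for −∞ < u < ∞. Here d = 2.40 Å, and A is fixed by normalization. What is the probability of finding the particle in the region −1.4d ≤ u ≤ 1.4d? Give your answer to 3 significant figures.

P ≈ 0.939

|ψ|² is the probability density, so P = ∫_{−1.4d}^{1.4d} |ψ|² du.
Since A² = 1/(d), this is the region integral divided by the full normalization integral.
Both integrals are even about u = 0, so only the u ≥ 0 halves are needed (the factors of 2 cancel). Substituting t = u/d, A² and the length scale cancel in the ratio: P = ∫_{0}^{1.4} e^(-2·t) dt / ∫_{0}^{∞} e^(-2·t) dt.
Using ∫ e^(-2·t) dt = -e^(-2·t)/2, the numerator is 1/2 - e^(-14/5)/2 and the denominator is 1/2.
The result is P = 0.9392.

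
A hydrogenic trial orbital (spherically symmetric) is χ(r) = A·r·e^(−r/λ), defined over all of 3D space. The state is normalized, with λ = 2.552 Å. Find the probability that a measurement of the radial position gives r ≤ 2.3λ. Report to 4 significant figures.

P ≈ 0.4868

With dV = 4πr²dr, the probability is ∫|χ|² dV over r ≤ 2.3λ.
Normalization gives A² = 1/(3·π·λ^5).
Substituting u = r/λ, A², 4π and the length scale all cancel in the ratio: P = ∫_{0}^{2.3} u^4·e^(-2·u) du / ∫_{0}^{∞} u^4·e^(-2·u) du.
With ∫ u^4·e^(-2·u) du = -(u^4/2 + u^3 + 3·u^2/2 + 3·u/2 + 3/4)·e^(-2·u) + C, the region integral is ≈ 0.365074 and the full one is 3/4.
The region integral divided by the full integral gives P = 0.48677.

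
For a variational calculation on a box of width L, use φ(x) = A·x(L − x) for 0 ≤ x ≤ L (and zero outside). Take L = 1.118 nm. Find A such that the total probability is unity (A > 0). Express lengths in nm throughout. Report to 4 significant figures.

A ≈ 4.144 nm^(-5/2)

Require ∫ |φ|² dx = 1 over the whole domain.
The integral (without the A² prefactor) comes out to L^5/30.
Setting this equal to 1 gives A² = 1/(L^5/30).
Substituting L = 1.118 gives A² = 17.176, so A = 4.1443.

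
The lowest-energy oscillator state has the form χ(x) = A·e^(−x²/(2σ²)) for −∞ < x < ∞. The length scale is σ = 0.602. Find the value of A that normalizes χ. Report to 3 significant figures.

A ≈ 0.968

The normalization condition is ∫|χ|² dx = 1 from −∞ to ∞.
∫|χ|² dx = A²·(√(π)·σ).
Hence A² = 1/[√(π)·σ].
With σ = 0.602: A² = 0.9372 and A = 0.9681.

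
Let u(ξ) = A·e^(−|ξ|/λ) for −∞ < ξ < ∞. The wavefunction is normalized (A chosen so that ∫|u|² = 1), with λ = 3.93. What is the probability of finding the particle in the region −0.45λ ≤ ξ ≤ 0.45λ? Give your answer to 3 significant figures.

The probability is P = ∫ |u|² dξ over [−0.45λ, 0.45λ].
With A² fixed by ∫|u|² = 1, i.e. A² = (λ)^(−1), substitute and integrate.
By symmetry take twice the ξ ≥ 0 contribution in numerator and denominator; the 2's cancel. Let t = ξ/λ; then A² and the length scale cancel, so P = ∫_{0}^{0.45} e^(-2·t) dt ÷ ∫_{0}^{∞} e^(-2·t) dt.
Using ∫ e^(-2·t) dt = -e^(-2·t)/2, the numerator is 1/2 - e^(-9/10)/2 and the denominator is 1/2.
Taking the ratio, P = 0.5934.

P ≈ 0.593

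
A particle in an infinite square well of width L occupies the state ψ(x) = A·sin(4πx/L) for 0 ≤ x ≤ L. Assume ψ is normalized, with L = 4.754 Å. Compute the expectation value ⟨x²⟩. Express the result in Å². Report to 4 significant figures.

⟨x^2⟩ ≈ 7.462 Å^2

⟨x²⟩ = ∫ x^2 |ψ|² dx over the full domain.
Evaluating both integrals, ⟨x²⟩ = -L^2/(32·π^2) + L^2/3.
Putting L = 4.754 gives 7.4619.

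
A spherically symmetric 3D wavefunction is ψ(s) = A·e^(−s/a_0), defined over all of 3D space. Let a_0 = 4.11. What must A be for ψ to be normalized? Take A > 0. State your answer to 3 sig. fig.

A ≈ 0.0677

The normalization condition is ∫|ψ|² 4πs² ds = 1 from 0 to ∞.
The angular integral contributes 4π, leaving ∫₀^∞ s²|ψ|² ds.
With ψ = A·e^(−s/a_0), the integral evaluates to A²·[π·a_0^3].
Hence A² = 1/[π·a_0^3].
With a_0 = 4.11: A² = 0.004585 and A = 0.06771.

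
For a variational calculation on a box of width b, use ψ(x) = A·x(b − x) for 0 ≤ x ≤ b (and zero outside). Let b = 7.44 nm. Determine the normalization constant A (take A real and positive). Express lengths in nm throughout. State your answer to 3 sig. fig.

A ≈ 0.0363 nm^(-5/2)

Normalization requires ∫|ψ|² dx = 1, integrated from 0 to b.
The integral (without the A² prefactor) comes out to b^5/30.
Substituting b = 7.44 gives A² = 0.001316, so A = 0.03628.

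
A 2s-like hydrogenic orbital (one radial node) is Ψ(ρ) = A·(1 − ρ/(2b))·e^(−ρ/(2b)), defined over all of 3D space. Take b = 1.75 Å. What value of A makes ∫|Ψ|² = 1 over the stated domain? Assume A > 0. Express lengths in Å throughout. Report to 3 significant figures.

A ≈ 0.0862 Å^(-3/2)

We need A² ∫|f|² 4πρ² dρ = 1, taking the integral from 0 to ∞.
The angular integral contributes 4π, leaving ∫₀^∞ ρ²|Ψ|² dρ.
Recall ∫₀^∞ ρ^m e^(−ρ/β) dρ = m!·β^(m+1), ∫|Ψ|² 4πρ² dρ = A²·(8·π·b^3).
Plugging in b = 1.75 yields A = 0.08616.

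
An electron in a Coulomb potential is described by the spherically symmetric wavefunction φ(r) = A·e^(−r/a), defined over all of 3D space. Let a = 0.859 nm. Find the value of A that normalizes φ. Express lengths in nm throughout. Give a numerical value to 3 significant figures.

Require ∫ |φ|² 4πr² dr = 1 over the whole domain.
With ∫₀^∞ r^2 e^(−αr) dr = 2!/α^3, carrying out the integral gives A² · π·a^3.
With a = 0.859: A² = 0.5022 and A = 0.7087.

A ≈ 0.709 nm^(-3/2)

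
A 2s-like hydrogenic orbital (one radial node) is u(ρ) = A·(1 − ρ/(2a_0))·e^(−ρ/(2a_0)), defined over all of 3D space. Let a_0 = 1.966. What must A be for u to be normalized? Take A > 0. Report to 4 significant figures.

A ≈ 0.07236

Require ∫ |u|² 4πρ² dρ = 1 over the whole domain.
(Spherical symmetry: dV = 4πρ² dρ.)
Recall ∫₀^∞ ρ^m e^(−ρ/β) dρ = m!·β^(m+1), ∫|u|² 4πρ² dρ = A²·(8·π·a_0^3).
So A² = (8·π·a_0^3)^(−1).
Plugging in a_0 = 1.966 yields A = 0.072361.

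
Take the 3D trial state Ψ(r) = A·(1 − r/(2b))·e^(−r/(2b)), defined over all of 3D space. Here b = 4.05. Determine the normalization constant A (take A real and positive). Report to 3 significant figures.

A ≈ 0.0245

We need A² ∫|f|² 4πr² dr = 1, taking the integral from 0 to ∞.
The angular integral contributes 4π, leaving ∫₀^∞ r²|Ψ|² dr.
With ∫₀^∞ r^4 e^(−αr) dr = 4!/α^5, ∫|Ψ|² 4πr² dr = A²·(8·π·b^3).
Hence A² = 1/[8·π·b^3].
Plugging in b = 4.05 yields A = 0.02447.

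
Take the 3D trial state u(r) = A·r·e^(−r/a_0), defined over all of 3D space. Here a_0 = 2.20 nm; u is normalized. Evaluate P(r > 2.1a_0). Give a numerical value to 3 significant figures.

P ≈ 0.590

With dV = 4πr²dr, the probability is ∫|u|² dV over r > 2.1a_0.
The full normalization integral is A²·[3·π·a_0^5] = 1, fixing A².
Substituting t = r/a_0, A², 4π and the length scale all cancel in the ratio: P = ∫_{2.1}^{∞} t^4·e^(-2·t) dt / ∫_{0}^{∞} t^4·e^(-2·t) dt.
With ∫ t^4·e^(-2·t) dt = -(t^4/2 + t^3 + 3·t^2/2 + 3·t/2 + 3/4)·e^(-2·t) + C, the region integral is ≈ 0.44237 and the full one is 3/4.
The region integral divided by the full integral gives P = 0.5898.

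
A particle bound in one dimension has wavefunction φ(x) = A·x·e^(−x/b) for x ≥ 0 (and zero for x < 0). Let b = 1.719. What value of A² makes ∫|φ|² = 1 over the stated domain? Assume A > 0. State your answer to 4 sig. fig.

A^2 ≈ 0.7875

The normalization condition is ∫|φ|² dx = 1 from 0 to ∞.
The integral (without the A² prefactor) comes out to b^3/4.
With b = 1.719: A² = 0.78747 and A = 0.88739.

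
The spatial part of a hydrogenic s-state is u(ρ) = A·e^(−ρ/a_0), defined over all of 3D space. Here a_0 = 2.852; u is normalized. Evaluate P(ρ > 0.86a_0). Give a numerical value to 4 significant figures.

P ≈ 0.7519

Integrate the radial probability density 4πρ²|u|² over ρ > 0.86a_0.
Normalization gives A² = 1/(π·a_0^3).
In terms of t = ρ/a_0 (A², 4π and the length scale all cancel between numerator and denominator), P = [∫_{0.86}^{∞} t^2·e^(-2·t) dt] / [∫_{0}^{∞} t^2·e^(-2·t) dt].
An antiderivative of t^2·e^(-2·t) is -(2·t^2 + 2·t + 1)·e^(-2·t)/4; evaluating from 0.86 to ∞ gives 5249·e^(-43/25)/5000, while the full integral is 1/4.
Taking the ratio yields P = 0.75193.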